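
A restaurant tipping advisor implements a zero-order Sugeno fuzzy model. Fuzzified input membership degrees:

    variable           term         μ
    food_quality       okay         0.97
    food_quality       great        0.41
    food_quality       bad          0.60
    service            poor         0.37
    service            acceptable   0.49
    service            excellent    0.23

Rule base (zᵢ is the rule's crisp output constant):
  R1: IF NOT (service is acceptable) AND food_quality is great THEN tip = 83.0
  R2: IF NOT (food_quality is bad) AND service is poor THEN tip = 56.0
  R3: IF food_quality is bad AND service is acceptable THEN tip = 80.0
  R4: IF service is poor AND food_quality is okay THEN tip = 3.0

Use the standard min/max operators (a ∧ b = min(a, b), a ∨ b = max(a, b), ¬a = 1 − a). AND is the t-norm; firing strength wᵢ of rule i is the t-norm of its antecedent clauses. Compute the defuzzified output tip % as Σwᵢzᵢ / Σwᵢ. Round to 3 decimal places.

R1 (z=83.0): ¬acceptable=1−0.49=0.51, great=0.41; AND[min(a, b)] → w = 0.41
R2 (z=56.0): ¬bad=1−0.60=0.40, poor=0.37; AND[min(a, b)] → w = 0.37
R3 (z=80.0): bad=0.60, acceptable=0.49; AND[min(a, b)] → w = 0.49
R4 (z=3.0): poor=0.37, okay=0.97; AND[min(a, b)] → w = 0.37
Weighted average = (0.41·83.0 + 0.37·56.0 + 0.49·80.0 + 0.37·3.0) / (0.41 + 0.37 + 0.49 + 0.37)
  = 95.0600 / 1.6400 = 57.963

57.963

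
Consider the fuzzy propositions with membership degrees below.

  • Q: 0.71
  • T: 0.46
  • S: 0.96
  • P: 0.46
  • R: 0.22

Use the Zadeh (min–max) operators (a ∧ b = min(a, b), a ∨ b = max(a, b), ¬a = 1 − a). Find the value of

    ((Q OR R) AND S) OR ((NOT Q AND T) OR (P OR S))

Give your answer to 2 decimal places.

Q OR R = max(a, b) on (0.71, 0.22) = 0.71
(Q OR R) AND S = min(a, b) on (0.71, 0.96) = 0.71
NOT Q = 1 − 0.71 = 0.29
NOT Q AND T = min(a, b) on (0.29, 0.46) = 0.29
P OR S = max(a, b) on (0.46, 0.96) = 0.96
(NOT Q AND T) OR (P OR S) = max(a, b) on (0.29, 0.96) = 0.96
((Q OR R) AND S) OR ((NOT Q AND T) OR (P OR S)) = max(a, b) on (0.71, 0.96) = 0.96

0.96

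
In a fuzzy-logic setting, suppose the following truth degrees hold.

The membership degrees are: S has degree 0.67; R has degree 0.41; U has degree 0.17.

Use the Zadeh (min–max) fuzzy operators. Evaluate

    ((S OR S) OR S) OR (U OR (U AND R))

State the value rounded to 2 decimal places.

0.67

S OR S = max(a, b) on (0.67, 0.67) = 0.67
(S OR S) OR S = max(a, b) on (0.67, 0.67) = 0.67
U AND R = min(a, b) on (0.17, 0.41) = 0.17
U OR (U AND R) = max(a, b) on (0.17, 0.17) = 0.17
((S OR S) OR S) OR (U OR (U AND R)) = max(a, b) on (0.67, 0.17) = 0.67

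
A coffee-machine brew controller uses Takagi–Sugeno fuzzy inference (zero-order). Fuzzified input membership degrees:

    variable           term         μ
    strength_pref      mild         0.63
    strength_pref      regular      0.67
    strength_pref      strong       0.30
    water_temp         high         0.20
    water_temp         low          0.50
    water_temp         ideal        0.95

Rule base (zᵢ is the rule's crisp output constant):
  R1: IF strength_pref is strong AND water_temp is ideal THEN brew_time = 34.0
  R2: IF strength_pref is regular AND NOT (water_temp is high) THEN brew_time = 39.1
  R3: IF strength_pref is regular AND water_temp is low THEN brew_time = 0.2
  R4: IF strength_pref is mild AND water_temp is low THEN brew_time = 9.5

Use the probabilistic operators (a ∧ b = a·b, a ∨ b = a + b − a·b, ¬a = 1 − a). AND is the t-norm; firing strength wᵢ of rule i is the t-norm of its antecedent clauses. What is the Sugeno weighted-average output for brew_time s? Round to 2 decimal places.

22.91

R1 (z=34.0): strong=0.30, ideal=0.95; AND[a·b] → w = 0.2850
R2 (z=39.1): regular=0.67, ¬high=1−0.20=0.80; AND[a·b] → w = 0.5360
R3 (z=0.2): regular=0.67, low=0.50; AND[a·b] → w = 0.3350
R4 (z=9.5): mild=0.63, low=0.50; AND[a·b] → w = 0.3150
Weighted average = (0.2850·34.0 + 0.5360·39.1 + 0.3350·0.2 + 0.3150·9.5) / (0.2850 + 0.5360 + 0.3350 + 0.3150)
  = 33.7071 / 1.4710 = 22.91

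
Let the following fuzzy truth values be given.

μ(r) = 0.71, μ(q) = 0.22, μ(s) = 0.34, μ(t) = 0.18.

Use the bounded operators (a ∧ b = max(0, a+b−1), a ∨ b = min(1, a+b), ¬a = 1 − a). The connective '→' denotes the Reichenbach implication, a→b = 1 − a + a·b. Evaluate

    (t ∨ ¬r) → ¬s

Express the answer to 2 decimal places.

¬r = 1 − 0.71 = 0.29
t ∨ ¬r = min(1, a+b) on (0.18, 0.29) = 0.47
¬s = 1 − 0.34 = 0.66
(t ∨ ¬r) → ¬s  [Reichenbach: 1 − a + a·b] with a=0.47, b=0.66 → 0.84

0.84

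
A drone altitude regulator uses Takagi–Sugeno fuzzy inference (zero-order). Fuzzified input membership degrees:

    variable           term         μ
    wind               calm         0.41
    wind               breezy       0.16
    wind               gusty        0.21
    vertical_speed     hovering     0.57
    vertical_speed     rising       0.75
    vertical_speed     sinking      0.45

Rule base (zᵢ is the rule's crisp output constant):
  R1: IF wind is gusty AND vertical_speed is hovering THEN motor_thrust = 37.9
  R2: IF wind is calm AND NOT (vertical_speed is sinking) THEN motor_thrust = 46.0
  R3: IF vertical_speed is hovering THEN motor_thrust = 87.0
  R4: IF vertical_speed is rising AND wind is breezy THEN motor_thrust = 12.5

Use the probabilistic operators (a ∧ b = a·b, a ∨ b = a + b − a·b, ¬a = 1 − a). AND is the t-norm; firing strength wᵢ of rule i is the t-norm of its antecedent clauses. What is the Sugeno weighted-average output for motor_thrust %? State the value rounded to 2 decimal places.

63.76

R1 (z=37.9): gusty=0.21, hovering=0.57; AND[a·b] → w = 0.1197
R2 (z=46.0): calm=0.41, ¬sinking=1−0.45=0.55; AND[a·b] → w = 0.2255
R3 (z=87.0): hovering=0.57 → w = 0.5700
R4 (z=12.5): rising=0.75, breezy=0.16; AND[a·b] → w = 0.1200
Weighted average = (0.1197·37.9 + 0.2255·46.0 + 0.5700·87.0 + 0.1200·12.5) / (0.1197 + 0.2255 + 0.5700 + 0.1200)
  = 65.9996 / 1.0352 = 63.76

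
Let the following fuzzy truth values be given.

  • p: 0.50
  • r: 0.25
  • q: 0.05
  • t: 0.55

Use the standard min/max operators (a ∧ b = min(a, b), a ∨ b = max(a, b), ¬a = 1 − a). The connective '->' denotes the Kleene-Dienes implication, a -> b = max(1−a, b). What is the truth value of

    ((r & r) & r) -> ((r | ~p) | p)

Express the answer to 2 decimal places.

r & r = min(a, b) on (0.25, 0.25) = 0.25
(r & r) & r = min(a, b) on (0.25, 0.25) = 0.25
~p = 1 − 0.50 = 0.50
r | ~p = max(a, b) on (0.25, 0.50) = 0.50
(r | ~p) | p = max(a, b) on (0.50, 0.50) = 0.50
((r & r) & r) -> ((r | ~p) | p)  [Kleene-Dienes: max(1−a, b)] with a=0.25, b=0.50 → 0.75

0.75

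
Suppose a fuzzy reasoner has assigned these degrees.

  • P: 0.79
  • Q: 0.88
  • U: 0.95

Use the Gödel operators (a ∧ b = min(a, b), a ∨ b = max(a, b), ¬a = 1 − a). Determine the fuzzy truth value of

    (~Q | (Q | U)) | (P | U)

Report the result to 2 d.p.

~Q = 1 − 0.88 = 0.12
Q | U = max(a, b) on (0.88, 0.95) = 0.95
~Q | (Q | U) = max(a, b) on (0.12, 0.95) = 0.95
P | U = max(a, b) on (0.79, 0.95) = 0.95
(~Q | (Q | U)) | (P | U) = max(a, b) on (0.95, 0.95) = 0.95

0.95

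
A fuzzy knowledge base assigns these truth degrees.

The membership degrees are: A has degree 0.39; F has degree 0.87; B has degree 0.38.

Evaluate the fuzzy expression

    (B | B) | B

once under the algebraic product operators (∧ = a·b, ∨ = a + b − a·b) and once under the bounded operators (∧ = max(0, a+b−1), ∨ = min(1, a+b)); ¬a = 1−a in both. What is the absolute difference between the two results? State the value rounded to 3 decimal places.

0.238

Under algebraic product:
  B | B = a + b − a·b on (0.3800, 0.3800) = 0.6156
  (B | B) | B = a + b − a·b on (0.6156, 0.3800) = 0.7617
  → value = 0.7617
Under bounded:
  B | B = min(1, a+b) on (0.38, 0.38) = 0.76
  (B | B) | B = min(1, a+b) on (0.76, 0.38) = 1.00
  → value = 1.0000
|0.7617 − 1.0000| = 0.238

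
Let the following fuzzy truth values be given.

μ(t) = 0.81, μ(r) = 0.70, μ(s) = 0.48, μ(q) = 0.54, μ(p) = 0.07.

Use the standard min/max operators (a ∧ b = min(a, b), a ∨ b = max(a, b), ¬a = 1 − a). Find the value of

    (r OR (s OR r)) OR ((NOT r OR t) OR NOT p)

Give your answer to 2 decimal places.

s OR r = max(a, b) on (0.48, 0.70) = 0.70
r OR (s OR r) = max(a, b) on (0.70, 0.70) = 0.70
NOT r = 1 − 0.70 = 0.30
NOT r OR t = max(a, b) on (0.30, 0.81) = 0.81
NOT p = 1 − 0.07 = 0.93
(NOT r OR t) OR NOT p = max(a, b) on (0.81, 0.93) = 0.93
(r OR (s OR r)) OR ((NOT r OR t) OR NOT p) = max(a, b) on (0.70, 0.93) = 0.93

0.93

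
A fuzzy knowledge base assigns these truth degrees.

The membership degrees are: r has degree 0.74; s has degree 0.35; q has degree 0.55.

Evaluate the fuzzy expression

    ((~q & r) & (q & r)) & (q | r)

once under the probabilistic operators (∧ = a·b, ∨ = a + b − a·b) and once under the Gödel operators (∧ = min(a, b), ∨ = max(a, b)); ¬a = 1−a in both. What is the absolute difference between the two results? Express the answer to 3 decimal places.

Under probabilistic:
  ~q = 1 − 0.5500 = 0.4500
  ~q & r = a·b on (0.4500, 0.7400) = 0.3330
  q & r = a·b on (0.5500, 0.7400) = 0.4070
  (~q & r) & (q & r) = a·b on (0.3330, 0.4070) = 0.1355
  q | r = a + b − a·b on (0.5500, 0.7400) = 0.8830
  ((~q & r) & (q & r)) & (q | r) = a·b on (0.1355, 0.8830) = 0.1197
  → value = 0.1197
Under Gödel:
  ~q = 1 − 0.55 = 0.45
  ~q & r = min(a, b) on (0.45, 0.74) = 0.45
  q & r = min(a, b) on (0.55, 0.74) = 0.55
  (~q & r) & (q & r) = min(a, b) on (0.45, 0.55) = 0.45
  q | r = max(a, b) on (0.55, 0.74) = 0.74
  ((~q & r) & (q & r)) & (q | r) = min(a, b) on (0.45, 0.74) = 0.45
  → value = 0.4500
|0.1197 − 0.4500| = 0.330

0.330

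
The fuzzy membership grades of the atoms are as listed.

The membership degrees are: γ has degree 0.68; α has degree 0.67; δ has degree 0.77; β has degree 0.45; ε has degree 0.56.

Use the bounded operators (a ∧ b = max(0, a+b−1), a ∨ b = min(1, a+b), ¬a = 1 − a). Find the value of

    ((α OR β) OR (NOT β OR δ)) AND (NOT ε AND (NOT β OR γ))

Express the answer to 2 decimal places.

0.44

α OR β = min(1, a+b) on (0.67, 0.45) = 1.00
NOT β = 1 − 0.45 = 0.55
NOT β OR δ = min(1, a+b) on (0.55, 0.77) = 1.00
(α OR β) OR (NOT β OR δ) = min(1, a+b) on (1.00, 1.00) = 1.00
NOT ε = 1 − 0.56 = 0.44
NOT β = 1 − 0.45 = 0.55
NOT β OR γ = min(1, a+b) on (0.55, 0.68) = 1.00
NOT ε AND (NOT β OR γ) = max(0, a+b−1) on (0.44, 1.00) = 0.44
((α OR β) OR (NOT β OR δ)) AND (NOT ε AND (NOT β OR γ)) = max(0, a+b−1) on (1.00, 0.44) = 0.44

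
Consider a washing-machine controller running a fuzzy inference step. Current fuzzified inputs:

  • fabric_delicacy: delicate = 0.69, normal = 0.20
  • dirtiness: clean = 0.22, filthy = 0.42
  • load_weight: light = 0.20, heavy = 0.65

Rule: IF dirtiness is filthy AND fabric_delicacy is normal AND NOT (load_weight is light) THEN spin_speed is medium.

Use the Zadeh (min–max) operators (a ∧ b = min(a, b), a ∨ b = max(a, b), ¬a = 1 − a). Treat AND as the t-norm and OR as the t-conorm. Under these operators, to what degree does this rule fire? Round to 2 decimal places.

0.20

firing strength: filthy=0.42, normal=0.20, ¬light=1−0.20=0.80; AND[min(a, b)] → w = 0.20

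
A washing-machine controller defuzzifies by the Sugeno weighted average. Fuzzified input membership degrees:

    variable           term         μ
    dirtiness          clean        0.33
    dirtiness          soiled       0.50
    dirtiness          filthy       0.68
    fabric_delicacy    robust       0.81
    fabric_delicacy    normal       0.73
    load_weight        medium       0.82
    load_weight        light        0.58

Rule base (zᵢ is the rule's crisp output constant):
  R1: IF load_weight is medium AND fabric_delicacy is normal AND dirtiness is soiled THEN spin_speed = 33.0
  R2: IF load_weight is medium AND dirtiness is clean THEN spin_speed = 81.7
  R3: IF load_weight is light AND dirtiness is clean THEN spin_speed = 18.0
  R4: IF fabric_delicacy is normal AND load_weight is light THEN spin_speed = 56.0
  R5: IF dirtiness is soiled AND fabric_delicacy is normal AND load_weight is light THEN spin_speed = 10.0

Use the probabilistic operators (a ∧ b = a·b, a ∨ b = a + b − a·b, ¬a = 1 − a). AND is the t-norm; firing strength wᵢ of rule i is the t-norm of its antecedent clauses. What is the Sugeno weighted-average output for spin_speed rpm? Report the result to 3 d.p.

43.868

R1 (z=33.0): medium=0.82, normal=0.73, soiled=0.50; AND[a·b] → w = 0.2993
R2 (z=81.7): medium=0.82, clean=0.33; AND[a·b] → w = 0.2706
R3 (z=18.0): light=0.58, clean=0.33; AND[a·b] → w = 0.1914
R4 (z=56.0): normal=0.73, light=0.58; AND[a·b] → w = 0.4234
R5 (z=10.0): soiled=0.50, normal=0.73, light=0.58; AND[a·b] → w = 0.2117
Weighted average = (0.2993·33.0 + 0.2706·81.7 + 0.1914·18.0 + 0.4234·56.0 + 0.2117·10.0) / (0.2993 + 0.2706 + 0.1914 + 0.4234 + 0.2117)
  = 61.2575 / 1.3964 = 43.868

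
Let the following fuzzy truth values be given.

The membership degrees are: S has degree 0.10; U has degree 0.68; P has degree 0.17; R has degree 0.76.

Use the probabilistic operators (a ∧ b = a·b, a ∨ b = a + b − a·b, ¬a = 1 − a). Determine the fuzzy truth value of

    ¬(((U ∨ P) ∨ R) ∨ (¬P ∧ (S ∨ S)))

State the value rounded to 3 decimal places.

0.054

U ∨ P = a + b − a·b on (0.6800, 0.1700) = 0.7344
(U ∨ P) ∨ R = a + b − a·b on (0.7344, 0.7600) = 0.9363
¬P = 1 − 0.1700 = 0.8300
S ∨ S = a + b − a·b on (0.1000, 0.1000) = 0.1900
¬P ∧ (S ∨ S) = a·b on (0.8300, 0.1900) = 0.1577
((U ∨ P) ∨ R) ∨ (¬P ∧ (S ∨ S)) = a + b − a·b on (0.9363, 0.1577) = 0.9463
¬(((U ∨ P) ∨ R) ∨ (¬P ∧ (S ∨ S))) = 1 − 0.9463 = 0.0537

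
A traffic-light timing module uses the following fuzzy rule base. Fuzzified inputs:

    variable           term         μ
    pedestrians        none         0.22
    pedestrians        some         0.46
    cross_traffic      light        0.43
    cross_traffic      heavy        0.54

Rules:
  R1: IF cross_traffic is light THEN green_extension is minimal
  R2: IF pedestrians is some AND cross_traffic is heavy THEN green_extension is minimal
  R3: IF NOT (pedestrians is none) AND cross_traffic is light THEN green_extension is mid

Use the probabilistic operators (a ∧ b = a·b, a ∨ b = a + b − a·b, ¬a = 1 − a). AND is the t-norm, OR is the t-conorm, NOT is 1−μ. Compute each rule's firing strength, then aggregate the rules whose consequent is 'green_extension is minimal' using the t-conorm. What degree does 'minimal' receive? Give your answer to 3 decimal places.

R1: light=0.43 → w = 0.4300
R2: some=0.46, heavy=0.54; AND[a·b] → w = 0.2484
R3: ¬none=1−0.22=0.78, light=0.43; AND[a·b] → w = 0.3354
Rules with consequent 'minimal': {R1, R2} → strengths 0.4300, 0.2484
Aggregate via t-conorm [a + b − a·b]: 0.5716

0.572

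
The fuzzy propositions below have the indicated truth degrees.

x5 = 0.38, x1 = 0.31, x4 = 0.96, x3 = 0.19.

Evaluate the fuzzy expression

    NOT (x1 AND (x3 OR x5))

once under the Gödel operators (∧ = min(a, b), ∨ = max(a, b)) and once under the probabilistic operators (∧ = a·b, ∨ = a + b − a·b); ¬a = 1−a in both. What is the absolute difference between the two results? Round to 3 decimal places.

0.156

Under Gödel:
  x3 OR x5 = max(a, b) on (0.19, 0.38) = 0.38
  x1 AND (x3 OR x5) = min(a, b) on (0.31, 0.38) = 0.31
  NOT (x1 AND (x3 OR x5)) = 1 − 0.31 = 0.69
  → value = 0.6900
Under probabilistic:
  x3 OR x5 = a + b − a·b on (0.1900, 0.3800) = 0.4978
  x1 AND (x3 OR x5) = a·b on (0.3100, 0.4978) = 0.1543
  NOT (x1 AND (x3 OR x5)) = 1 − 0.1543 = 0.8457
  → value = 0.8457
|0.6900 − 0.8457| = 0.156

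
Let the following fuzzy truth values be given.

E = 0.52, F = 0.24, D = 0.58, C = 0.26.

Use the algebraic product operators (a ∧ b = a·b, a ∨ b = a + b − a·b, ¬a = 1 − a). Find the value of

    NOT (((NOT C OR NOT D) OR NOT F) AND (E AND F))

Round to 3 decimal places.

NOT C = 1 − 0.2600 = 0.7400
NOT D = 1 − 0.5800 = 0.4200
NOT C OR NOT D = a + b − a·b on (0.7400, 0.4200) = 0.8492
NOT F = 1 − 0.2400 = 0.7600
(NOT C OR NOT D) OR NOT F = a + b − a·b on (0.8492, 0.7600) = 0.9638
E AND F = a·b on (0.5200, 0.2400) = 0.1248
((NOT C OR NOT D) OR NOT F) AND (E AND F) = a·b on (0.9638, 0.1248) = 0.1203
NOT (((NOT C OR NOT D) OR NOT F) AND (E AND F)) = 1 − 0.1203 = 0.8797

0.880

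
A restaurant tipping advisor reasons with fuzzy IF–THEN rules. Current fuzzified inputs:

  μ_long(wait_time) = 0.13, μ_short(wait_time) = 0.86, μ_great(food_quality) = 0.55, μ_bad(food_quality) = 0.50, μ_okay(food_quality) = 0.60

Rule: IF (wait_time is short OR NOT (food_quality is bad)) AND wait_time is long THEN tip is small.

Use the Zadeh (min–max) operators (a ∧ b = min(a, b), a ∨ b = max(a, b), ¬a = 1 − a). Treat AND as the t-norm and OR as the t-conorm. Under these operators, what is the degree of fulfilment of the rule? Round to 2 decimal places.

0.13

firing strength: (short=0.86 OR ¬bad=1−0.50=0.50) = 0.86; AND[min(a, b)] with long=0.13 → w = 0.13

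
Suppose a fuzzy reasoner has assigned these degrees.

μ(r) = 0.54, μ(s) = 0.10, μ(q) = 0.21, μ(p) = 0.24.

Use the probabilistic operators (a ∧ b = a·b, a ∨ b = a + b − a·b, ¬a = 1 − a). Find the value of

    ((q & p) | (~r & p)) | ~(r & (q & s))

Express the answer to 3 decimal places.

0.990

q & p = a·b on (0.2100, 0.2400) = 0.0504
~r = 1 − 0.5400 = 0.4600
~r & p = a·b on (0.4600, 0.2400) = 0.1104
(q & p) | (~r & p) = a + b − a·b on (0.0504, 0.1104) = 0.1552
q & s = a·b on (0.2100, 0.1000) = 0.0210
r & (q & s) = a·b on (0.5400, 0.0210) = 0.0113
~(r & (q & s)) = 1 − 0.0113 = 0.9887
((q & p) | (~r & p)) | ~(r & (q & s)) = a + b − a·b on (0.1552, 0.9887) = 0.9904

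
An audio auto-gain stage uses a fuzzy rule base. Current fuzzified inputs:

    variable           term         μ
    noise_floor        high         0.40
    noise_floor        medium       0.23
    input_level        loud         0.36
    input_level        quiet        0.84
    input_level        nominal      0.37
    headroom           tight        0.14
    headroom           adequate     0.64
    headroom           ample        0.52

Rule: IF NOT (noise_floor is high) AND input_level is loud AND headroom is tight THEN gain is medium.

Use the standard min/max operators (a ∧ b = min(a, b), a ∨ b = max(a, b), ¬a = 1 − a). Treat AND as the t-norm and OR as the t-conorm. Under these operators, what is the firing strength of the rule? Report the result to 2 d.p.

firing strength: ¬high=1−0.40=0.60, loud=0.36, tight=0.14; AND[min(a, b)] → w = 0.14

0.14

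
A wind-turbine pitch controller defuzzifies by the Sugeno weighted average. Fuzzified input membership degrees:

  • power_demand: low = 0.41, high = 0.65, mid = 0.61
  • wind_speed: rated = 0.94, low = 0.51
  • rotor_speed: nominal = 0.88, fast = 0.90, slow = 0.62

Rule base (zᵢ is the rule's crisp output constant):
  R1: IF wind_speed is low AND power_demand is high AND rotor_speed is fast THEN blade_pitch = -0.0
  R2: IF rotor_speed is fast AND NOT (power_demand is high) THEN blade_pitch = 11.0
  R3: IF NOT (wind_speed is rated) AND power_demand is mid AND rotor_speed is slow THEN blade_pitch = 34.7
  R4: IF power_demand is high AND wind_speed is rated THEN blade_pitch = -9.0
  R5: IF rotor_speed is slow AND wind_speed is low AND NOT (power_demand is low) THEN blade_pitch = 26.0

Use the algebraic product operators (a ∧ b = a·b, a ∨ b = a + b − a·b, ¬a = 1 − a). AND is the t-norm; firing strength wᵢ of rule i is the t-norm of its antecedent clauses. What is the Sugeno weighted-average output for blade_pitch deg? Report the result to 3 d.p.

2.514

R1 (z=-0.0): low=0.51, high=0.65, fast=0.90; AND[a·b] → w = 0.2984
R2 (z=11.0): fast=0.90, ¬high=1−0.65=0.35; AND[a·b] → w = 0.3150
R3 (z=34.7): ¬rated=1−0.94=0.06, mid=0.61, slow=0.62; AND[a·b] → w = 0.0227
R4 (z=-9.0): high=0.65, rated=0.94; AND[a·b] → w = 0.6110
R5 (z=26.0): slow=0.62, low=0.51, ¬low=1−0.41=0.59; AND[a·b] → w = 0.1866
Weighted average = (0.2984·-0.0 + 0.3150·11.0 + 0.0227·34.7 + 0.6110·-9.0 + 0.1866·26.0) / (0.2984 + 0.3150 + 0.0227 + 0.6110 + 0.1866)
  = 3.6039 / 1.4336 = 2.514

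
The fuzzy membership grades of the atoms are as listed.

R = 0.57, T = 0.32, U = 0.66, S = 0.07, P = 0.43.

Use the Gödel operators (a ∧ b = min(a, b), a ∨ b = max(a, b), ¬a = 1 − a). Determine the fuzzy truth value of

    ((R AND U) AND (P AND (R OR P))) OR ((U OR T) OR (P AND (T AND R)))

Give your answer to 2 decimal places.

0.66

R AND U = min(a, b) on (0.57, 0.66) = 0.57
R OR P = max(a, b) on (0.57, 0.43) = 0.57
P AND (R OR P) = min(a, b) on (0.43, 0.57) = 0.43
(R AND U) AND (P AND (R OR P)) = min(a, b) on (0.57, 0.43) = 0.43
U OR T = max(a, b) on (0.66, 0.32) = 0.66
T AND R = min(a, b) on (0.32, 0.57) = 0.32
P AND (T AND R) = min(a, b) on (0.43, 0.32) = 0.32
(U OR T) OR (P AND (T AND R)) = max(a, b) on (0.66, 0.32) = 0.66
((R AND U) AND (P AND (R OR P))) OR ((U OR T) OR (P AND (T AND R))) = max(a, b) on (0.43, 0.66) = 0.66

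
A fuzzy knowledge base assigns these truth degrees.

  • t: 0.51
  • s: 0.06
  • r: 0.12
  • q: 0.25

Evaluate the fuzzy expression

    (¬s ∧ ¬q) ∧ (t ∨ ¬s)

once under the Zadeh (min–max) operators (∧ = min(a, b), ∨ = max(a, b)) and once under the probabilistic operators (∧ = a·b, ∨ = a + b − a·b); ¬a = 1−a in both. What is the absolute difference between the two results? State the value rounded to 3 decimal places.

0.066

Under Zadeh (min–max):
  ¬s = 1 − 0.06 = 0.94
  ¬q = 1 − 0.25 = 0.75
  ¬s ∧ ¬q = min(a, b) on (0.94, 0.75) = 0.75
  ¬s = 1 − 0.06 = 0.94
  t ∨ ¬s = max(a, b) on (0.51, 0.94) = 0.94
  (¬s ∧ ¬q) ∧ (t ∨ ¬s) = min(a, b) on (0.75, 0.94) = 0.75
  → value = 0.7500
Under probabilistic:
  ¬s = 1 − 0.0600 = 0.9400
  ¬q = 1 − 0.2500 = 0.7500
  ¬s ∧ ¬q = a·b on (0.9400, 0.7500) = 0.7050
  ¬s = 1 − 0.0600 = 0.9400
  t ∨ ¬s = a + b − a·b on (0.5100, 0.9400) = 0.9706
  (¬s ∧ ¬q) ∧ (t ∨ ¬s) = a·b on (0.7050, 0.9706) = 0.6843
  → value = 0.6843
|0.7500 − 0.6843| = 0.066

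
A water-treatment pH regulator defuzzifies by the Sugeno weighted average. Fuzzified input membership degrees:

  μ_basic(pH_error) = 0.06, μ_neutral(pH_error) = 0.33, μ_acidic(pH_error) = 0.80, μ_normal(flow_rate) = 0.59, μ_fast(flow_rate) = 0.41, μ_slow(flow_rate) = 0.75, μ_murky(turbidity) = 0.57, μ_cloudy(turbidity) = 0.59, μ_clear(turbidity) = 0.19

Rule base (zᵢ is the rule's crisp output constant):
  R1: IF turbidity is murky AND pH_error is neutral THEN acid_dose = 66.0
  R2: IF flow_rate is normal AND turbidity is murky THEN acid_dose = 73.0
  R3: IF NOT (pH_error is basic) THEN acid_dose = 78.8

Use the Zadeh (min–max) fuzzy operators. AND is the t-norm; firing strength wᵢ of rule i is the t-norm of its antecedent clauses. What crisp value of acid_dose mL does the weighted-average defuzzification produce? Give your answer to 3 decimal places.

R1 (z=66.0): murky=0.57, neutral=0.33; AND[min(a, b)] → w = 0.33
R2 (z=73.0): normal=0.59, murky=0.57; AND[min(a, b)] → w = 0.57
R3 (z=78.8): ¬basic=1−0.06=0.94 → w = 0.94
Weighted average = (0.33·66.0 + 0.57·73.0 + 0.94·78.8) / (0.33 + 0.57 + 0.94)
  = 137.4620 / 1.8400 = 74.708

74.708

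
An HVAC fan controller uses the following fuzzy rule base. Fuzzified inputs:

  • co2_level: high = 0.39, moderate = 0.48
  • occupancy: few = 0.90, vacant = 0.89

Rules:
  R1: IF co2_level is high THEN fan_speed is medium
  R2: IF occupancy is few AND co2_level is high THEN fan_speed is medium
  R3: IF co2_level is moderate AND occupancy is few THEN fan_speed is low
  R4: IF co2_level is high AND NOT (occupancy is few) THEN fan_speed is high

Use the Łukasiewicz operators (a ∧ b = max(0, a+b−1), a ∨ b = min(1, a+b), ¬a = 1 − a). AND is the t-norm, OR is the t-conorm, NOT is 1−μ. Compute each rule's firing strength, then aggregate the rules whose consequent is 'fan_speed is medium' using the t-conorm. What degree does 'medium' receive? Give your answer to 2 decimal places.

R1: high=0.39 → w = 0.39
R2: few=0.90, high=0.39; AND[max(0, a+b−1)] → w = 0.29
R3: moderate=0.48, few=0.90; AND[max(0, a+b−1)] → w = 0.38
R4: high=0.39, ¬few=1−0.90=0.10; AND[max(0, a+b−1)] → w = 0.00
Rules with consequent 'medium': {R1, R2} → strengths 0.39, 0.29
Aggregate via t-conorm [min(1, a+b)]: 0.68

0.68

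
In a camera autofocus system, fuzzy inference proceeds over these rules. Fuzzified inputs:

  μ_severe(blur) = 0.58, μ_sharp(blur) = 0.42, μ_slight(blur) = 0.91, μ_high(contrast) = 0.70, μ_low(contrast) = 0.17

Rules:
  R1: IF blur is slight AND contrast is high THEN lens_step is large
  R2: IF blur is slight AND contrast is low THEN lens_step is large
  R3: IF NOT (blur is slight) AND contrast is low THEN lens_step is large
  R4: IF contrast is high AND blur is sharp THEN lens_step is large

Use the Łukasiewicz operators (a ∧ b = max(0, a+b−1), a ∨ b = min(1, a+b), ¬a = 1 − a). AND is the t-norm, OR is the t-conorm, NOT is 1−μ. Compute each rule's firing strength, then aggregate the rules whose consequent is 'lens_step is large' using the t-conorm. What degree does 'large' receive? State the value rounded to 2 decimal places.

0.81

R1: slight=0.91, high=0.70; AND[max(0, a+b−1)] → w = 0.61
R2: slight=0.91, low=0.17; AND[max(0, a+b−1)] → w = 0.08
R3: ¬slight=1−0.91=0.09, low=0.17; AND[max(0, a+b−1)] → w = 0.00
R4: high=0.70, sharp=0.42; AND[max(0, a+b−1)] → w = 0.12
Rules with consequent 'large': {R1, R2, R3, R4} → strengths 0.61, 0.08, 0.00, 0.12
Aggregate via t-conorm [min(1, a+b)]: 0.81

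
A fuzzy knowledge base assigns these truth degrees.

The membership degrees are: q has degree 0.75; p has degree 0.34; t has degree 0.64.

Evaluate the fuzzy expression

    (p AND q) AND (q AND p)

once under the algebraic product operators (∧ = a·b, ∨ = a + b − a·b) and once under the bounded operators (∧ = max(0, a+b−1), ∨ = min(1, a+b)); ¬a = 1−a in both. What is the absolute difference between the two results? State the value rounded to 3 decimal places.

0.065

Under algebraic product:
  p AND q = a·b on (0.3400, 0.7500) = 0.2550
  q AND p = a·b on (0.7500, 0.3400) = 0.2550
  (p AND q) AND (q AND p) = a·b on (0.2550, 0.2550) = 0.0650
  → value = 0.0650
Under bounded:
  p AND q = max(0, a+b−1) on (0.34, 0.75) = 0.09
  q AND p = max(0, a+b−1) on (0.75, 0.34) = 0.09
  (p AND q) AND (q AND p) = max(0, a+b−1) on (0.09, 0.09) = 0.00
  → value = 0.0000
|0.0650 − 0.0000| = 0.065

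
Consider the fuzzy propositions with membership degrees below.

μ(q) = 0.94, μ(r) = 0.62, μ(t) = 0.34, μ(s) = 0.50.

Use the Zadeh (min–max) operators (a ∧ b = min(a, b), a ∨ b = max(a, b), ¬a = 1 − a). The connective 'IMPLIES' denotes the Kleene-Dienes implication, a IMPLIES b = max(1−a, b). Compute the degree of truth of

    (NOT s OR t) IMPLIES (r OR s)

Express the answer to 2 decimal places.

NOT s = 1 − 0.50 = 0.50
NOT s OR t = max(a, b) on (0.50, 0.34) = 0.50
r OR s = max(a, b) on (0.62, 0.50) = 0.62
(NOT s OR t) IMPLIES (r OR s)  [Kleene-Dienes: max(1−a, b)] with a=0.50, b=0.62 → 0.62

0.62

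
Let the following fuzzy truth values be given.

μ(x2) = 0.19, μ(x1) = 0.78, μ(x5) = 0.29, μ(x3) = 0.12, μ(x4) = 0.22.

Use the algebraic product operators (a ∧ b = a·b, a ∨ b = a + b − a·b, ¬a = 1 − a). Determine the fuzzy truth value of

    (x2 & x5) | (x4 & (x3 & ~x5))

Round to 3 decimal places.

x2 & x5 = a·b on (0.1900, 0.2900) = 0.0551
~x5 = 1 − 0.2900 = 0.7100
x3 & ~x5 = a·b on (0.1200, 0.7100) = 0.0852
x4 & (x3 & ~x5) = a·b on (0.2200, 0.0852) = 0.0187
(x2 & x5) | (x4 & (x3 & ~x5)) = a + b − a·b on (0.0551, 0.0187) = 0.0728

0.073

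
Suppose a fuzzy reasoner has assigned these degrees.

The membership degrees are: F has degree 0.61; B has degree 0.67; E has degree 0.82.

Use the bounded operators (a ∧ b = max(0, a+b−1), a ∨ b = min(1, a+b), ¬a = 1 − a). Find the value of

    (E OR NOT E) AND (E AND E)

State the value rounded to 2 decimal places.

NOT E = 1 − 0.82 = 0.18
E OR NOT E = min(1, a+b) on (0.82, 0.18) = 1.00
E AND E = max(0, a+b−1) on (0.82, 0.82) = 0.64
(E OR NOT E) AND (E AND E) = max(0, a+b−1) on (1.00, 0.64) = 0.64

0.64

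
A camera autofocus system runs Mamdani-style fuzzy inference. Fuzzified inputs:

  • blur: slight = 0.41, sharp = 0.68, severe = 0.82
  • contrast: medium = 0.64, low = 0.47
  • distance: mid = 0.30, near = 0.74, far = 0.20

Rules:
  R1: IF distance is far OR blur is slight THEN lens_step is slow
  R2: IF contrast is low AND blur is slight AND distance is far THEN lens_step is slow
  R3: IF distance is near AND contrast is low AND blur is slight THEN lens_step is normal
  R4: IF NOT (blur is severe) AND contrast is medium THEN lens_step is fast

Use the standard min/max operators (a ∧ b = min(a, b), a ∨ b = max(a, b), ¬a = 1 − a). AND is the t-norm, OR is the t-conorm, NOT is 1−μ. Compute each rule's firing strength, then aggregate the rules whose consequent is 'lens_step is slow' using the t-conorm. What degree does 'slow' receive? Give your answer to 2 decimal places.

R1: far=0.20, slight=0.41; OR[max(a, b)] → w = 0.41
R2: low=0.47, slight=0.41, far=0.20; AND[min(a, b)] → w = 0.20
R3: near=0.74, low=0.47, slight=0.41; AND[min(a, b)] → w = 0.41
R4: ¬severe=1−0.82=0.18, medium=0.64; AND[min(a, b)] → w = 0.18
Rules with consequent 'slow': {R1, R2} → strengths 0.41, 0.20
Aggregate via t-conorm [max(a, b)]: 0.41

0.41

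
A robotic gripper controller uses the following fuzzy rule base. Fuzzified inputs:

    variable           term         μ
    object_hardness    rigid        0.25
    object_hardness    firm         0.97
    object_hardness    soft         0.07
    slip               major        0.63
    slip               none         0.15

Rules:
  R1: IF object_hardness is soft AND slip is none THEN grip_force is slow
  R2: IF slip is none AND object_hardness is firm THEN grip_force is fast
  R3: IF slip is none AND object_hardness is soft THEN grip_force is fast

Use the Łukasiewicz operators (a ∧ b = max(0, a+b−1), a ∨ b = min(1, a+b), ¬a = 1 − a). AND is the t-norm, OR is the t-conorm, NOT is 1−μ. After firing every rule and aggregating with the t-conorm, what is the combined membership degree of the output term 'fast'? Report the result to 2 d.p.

R1: soft=0.07, none=0.15; AND[max(0, a+b−1)] → w = 0.00
R2: none=0.15, firm=0.97; AND[max(0, a+b−1)] → w = 0.12
R3: none=0.15, soft=0.07; AND[max(0, a+b−1)] → w = 0.00
Rules with consequent 'fast': {R2, R3} → strengths 0.12, 0.00
Aggregate via t-conorm [min(1, a+b)]: 0.12

0.12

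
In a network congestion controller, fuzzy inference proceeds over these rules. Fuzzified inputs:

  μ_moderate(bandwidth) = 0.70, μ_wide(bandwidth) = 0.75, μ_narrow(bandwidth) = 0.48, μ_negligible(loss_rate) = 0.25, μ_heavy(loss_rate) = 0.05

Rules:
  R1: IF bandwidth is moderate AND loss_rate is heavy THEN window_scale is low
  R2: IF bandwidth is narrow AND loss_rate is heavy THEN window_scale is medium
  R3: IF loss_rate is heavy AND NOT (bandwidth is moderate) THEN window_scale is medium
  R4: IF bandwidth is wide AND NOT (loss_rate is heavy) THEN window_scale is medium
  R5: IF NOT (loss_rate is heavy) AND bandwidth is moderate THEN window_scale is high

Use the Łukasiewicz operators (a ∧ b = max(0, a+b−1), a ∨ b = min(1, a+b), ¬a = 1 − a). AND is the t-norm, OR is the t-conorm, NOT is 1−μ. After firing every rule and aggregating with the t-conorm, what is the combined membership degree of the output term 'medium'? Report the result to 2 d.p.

R1: moderate=0.70, heavy=0.05; AND[max(0, a+b−1)] → w = 0.00
R2: narrow=0.48, heavy=0.05; AND[max(0, a+b−1)] → w = 0.00
R3: heavy=0.05, ¬moderate=1−0.70=0.30; AND[max(0, a+b−1)] → w = 0.00
R4: wide=0.75, ¬heavy=1−0.05=0.95; AND[max(0, a+b−1)] → w = 0.70
R5: ¬heavy=1−0.05=0.95, moderate=0.70; AND[max(0, a+b−1)] → w = 0.65
Rules with consequent 'medium': {R2, R3, R4} → strengths 0.00, 0.00, 0.70
Aggregate via t-conorm [min(1, a+b)]: 0.70

0.70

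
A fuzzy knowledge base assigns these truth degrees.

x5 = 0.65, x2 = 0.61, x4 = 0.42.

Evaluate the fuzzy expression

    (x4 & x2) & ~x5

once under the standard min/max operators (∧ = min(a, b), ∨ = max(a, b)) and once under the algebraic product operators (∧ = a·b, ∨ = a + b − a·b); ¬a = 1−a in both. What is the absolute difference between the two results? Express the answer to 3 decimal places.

0.260

Under standard min/max:
  x4 & x2 = min(a, b) on (0.42, 0.61) = 0.42
  ~x5 = 1 − 0.65 = 0.35
  (x4 & x2) & ~x5 = min(a, b) on (0.42, 0.35) = 0.35
  → value = 0.3500
Under algebraic product:
  x4 & x2 = a·b on (0.4200, 0.6100) = 0.2562
  ~x5 = 1 − 0.6500 = 0.3500
  (x4 & x2) & ~x5 = a·b on (0.2562, 0.3500) = 0.0897
  → value = 0.0897
|0.3500 − 0.0897| = 0.260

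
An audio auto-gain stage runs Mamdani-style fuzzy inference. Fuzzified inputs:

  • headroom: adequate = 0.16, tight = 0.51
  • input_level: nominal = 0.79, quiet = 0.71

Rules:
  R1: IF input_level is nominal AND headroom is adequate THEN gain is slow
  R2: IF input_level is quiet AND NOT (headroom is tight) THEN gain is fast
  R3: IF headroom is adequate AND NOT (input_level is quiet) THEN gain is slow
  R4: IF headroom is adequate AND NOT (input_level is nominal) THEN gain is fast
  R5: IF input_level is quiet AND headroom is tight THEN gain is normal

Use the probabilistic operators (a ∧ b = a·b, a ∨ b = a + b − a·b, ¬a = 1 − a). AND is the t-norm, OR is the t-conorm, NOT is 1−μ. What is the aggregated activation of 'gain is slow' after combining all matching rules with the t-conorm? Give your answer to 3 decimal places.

0.167

R1: nominal=0.79, adequate=0.16; AND[a·b] → w = 0.1264
R2: quiet=0.71, ¬tight=1−0.51=0.49; AND[a·b] → w = 0.3479
R3: adequate=0.16, ¬quiet=1−0.71=0.29; AND[a·b] → w = 0.0464
R4: adequate=0.16, ¬nominal=1−0.79=0.21; AND[a·b] → w = 0.0336
R5: quiet=0.71, tight=0.51; AND[a·b] → w = 0.3621
Rules with consequent 'slow': {R1, R3} → strengths 0.1264, 0.0464
Aggregate via t-conorm [a + b − a·b]: 0.1669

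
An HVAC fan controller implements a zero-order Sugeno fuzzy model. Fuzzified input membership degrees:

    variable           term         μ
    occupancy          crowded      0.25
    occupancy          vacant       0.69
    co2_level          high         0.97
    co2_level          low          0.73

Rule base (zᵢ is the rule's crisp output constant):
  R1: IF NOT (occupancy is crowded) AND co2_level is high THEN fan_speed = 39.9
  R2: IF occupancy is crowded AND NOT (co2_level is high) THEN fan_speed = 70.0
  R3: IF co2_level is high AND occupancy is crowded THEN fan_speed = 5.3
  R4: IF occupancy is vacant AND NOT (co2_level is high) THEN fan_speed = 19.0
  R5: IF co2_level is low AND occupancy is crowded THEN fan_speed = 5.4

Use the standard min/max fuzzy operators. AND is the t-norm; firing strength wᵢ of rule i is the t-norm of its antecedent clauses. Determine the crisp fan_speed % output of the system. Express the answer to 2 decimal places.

R1 (z=39.9): ¬crowded=1−0.25=0.75, high=0.97; AND[min(a, b)] → w = 0.75
R2 (z=70.0): crowded=0.25, ¬high=1−0.97=0.03; AND[min(a, b)] → w = 0.03
R3 (z=5.3): high=0.97, crowded=0.25; AND[min(a, b)] → w = 0.25
R4 (z=19.0): vacant=0.69, ¬high=1−0.97=0.03; AND[min(a, b)] → w = 0.03
R5 (z=5.4): low=0.73, crowded=0.25; AND[min(a, b)] → w = 0.25
Weighted average = (0.75·39.9 + 0.03·70.0 + 0.25·5.3 + 0.03·19.0 + 0.25·5.4) / (0.75 + 0.03 + 0.25 + 0.03 + 0.25)
  = 35.2700 / 1.3100 = 26.92

26.92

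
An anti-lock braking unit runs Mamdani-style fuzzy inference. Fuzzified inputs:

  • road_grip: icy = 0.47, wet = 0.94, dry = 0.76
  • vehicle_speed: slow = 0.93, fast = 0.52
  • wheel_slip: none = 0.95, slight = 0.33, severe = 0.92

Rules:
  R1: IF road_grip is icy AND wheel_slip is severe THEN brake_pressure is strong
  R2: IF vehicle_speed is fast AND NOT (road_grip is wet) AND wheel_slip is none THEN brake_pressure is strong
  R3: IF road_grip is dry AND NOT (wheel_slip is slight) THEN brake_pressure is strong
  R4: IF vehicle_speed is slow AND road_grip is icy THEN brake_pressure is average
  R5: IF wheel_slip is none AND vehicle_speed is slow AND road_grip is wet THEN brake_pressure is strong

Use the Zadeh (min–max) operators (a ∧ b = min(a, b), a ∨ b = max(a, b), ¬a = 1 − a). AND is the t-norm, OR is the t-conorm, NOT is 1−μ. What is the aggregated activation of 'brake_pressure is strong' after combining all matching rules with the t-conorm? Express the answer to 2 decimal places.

R1: icy=0.47, severe=0.92; AND[min(a, b)] → w = 0.47
R2: fast=0.52, ¬wet=1−0.94=0.06, none=0.95; AND[min(a, b)] → w = 0.06
R3: dry=0.76, ¬slight=1−0.33=0.67; AND[min(a, b)] → w = 0.67
R4: slow=0.93, icy=0.47; AND[min(a, b)] → w = 0.47
R5: none=0.95, slow=0.93, wet=0.94; AND[min(a, b)] → w = 0.93
Rules with consequent 'strong': {R1, R2, R3, R5} → strengths 0.47, 0.06, 0.67, 0.93
Aggregate via t-conorm [max(a, b)]: 0.93

0.93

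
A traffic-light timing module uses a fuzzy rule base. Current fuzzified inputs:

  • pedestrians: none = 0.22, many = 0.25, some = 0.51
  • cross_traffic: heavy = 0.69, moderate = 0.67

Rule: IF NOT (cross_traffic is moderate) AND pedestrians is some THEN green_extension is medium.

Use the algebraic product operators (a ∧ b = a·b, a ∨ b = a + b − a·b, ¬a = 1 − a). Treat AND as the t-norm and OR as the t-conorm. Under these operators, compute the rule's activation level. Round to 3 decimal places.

firing strength: ¬moderate=1−0.67=0.33, some=0.51; AND[a·b] → w = 0.1683

0.168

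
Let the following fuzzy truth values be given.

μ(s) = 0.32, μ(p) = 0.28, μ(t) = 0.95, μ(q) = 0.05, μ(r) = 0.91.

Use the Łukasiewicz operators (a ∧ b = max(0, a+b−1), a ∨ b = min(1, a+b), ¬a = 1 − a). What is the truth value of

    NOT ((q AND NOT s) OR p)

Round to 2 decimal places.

0.72

NOT s = 1 − 0.32 = 0.68
q AND NOT s = max(0, a+b−1) on (0.05, 0.68) = 0.00
(q AND NOT s) OR p = min(1, a+b) on (0.00, 0.28) = 0.28
NOT ((q AND NOT s) OR p) = 1 − 0.28 = 0.72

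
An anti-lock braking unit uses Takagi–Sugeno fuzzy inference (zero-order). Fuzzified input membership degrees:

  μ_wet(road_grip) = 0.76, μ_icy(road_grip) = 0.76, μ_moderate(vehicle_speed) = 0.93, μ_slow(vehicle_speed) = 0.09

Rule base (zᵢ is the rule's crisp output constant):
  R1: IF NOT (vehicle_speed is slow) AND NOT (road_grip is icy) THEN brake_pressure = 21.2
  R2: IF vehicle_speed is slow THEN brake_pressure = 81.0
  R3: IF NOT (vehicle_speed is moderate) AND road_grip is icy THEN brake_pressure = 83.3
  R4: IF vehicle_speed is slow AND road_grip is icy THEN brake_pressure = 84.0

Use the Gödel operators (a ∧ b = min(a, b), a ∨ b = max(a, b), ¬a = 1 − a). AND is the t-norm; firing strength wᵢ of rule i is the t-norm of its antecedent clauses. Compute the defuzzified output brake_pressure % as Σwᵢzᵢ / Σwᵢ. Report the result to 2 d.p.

R1 (z=21.2): ¬slow=1−0.09=0.91, ¬icy=1−0.76=0.24; AND[min(a, b)] → w = 0.24
R2 (z=81.0): slow=0.09 → w = 0.09
R3 (z=83.3): ¬moderate=1−0.93=0.07, icy=0.76; AND[min(a, b)] → w = 0.07
R4 (z=84.0): slow=0.09, icy=0.76; AND[min(a, b)] → w = 0.09
Weighted average = (0.24·21.2 + 0.09·81.0 + 0.07·83.3 + 0.09·84.0) / (0.24 + 0.09 + 0.07 + 0.09)
  = 25.7690 / 0.4900 = 52.59

52.59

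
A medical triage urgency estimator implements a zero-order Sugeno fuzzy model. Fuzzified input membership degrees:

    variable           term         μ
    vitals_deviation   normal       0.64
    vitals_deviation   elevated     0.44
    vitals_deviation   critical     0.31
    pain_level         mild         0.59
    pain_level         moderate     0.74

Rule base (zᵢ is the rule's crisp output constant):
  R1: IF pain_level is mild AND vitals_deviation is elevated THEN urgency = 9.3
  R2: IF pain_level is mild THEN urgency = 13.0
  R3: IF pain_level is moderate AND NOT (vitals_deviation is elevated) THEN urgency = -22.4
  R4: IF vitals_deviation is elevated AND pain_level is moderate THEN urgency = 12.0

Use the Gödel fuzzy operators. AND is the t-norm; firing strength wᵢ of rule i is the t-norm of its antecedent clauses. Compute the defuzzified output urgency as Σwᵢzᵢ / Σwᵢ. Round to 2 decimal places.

2.22

R1 (z=9.3): mild=0.59, elevated=0.44; AND[min(a, b)] → w = 0.44
R2 (z=13.0): mild=0.59 → w = 0.59
R3 (z=-22.4): moderate=0.74, ¬elevated=1−0.44=0.56; AND[min(a, b)] → w = 0.56
R4 (z=12.0): elevated=0.44, moderate=0.74; AND[min(a, b)] → w = 0.44
Weighted average = (0.44·9.3 + 0.59·13.0 + 0.56·-22.4 + 0.44·12.0) / (0.44 + 0.59 + 0.56 + 0.44)
  = 4.4980 / 2.0300 = 2.22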